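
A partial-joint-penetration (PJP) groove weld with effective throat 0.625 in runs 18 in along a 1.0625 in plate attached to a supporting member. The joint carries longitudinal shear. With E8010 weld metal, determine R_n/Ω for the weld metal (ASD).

E80XX → F_EXX = 80 ksi.
Effective throat (given) t_e = 0.625 in.
A_we = 0.625 × 18 = 11.25 in².
F_nw = 0.6 F_EXX = 48 ksi.
R_n/Ω = (48 × 11.25) / 2.0 = 270 kips.

R_n/Ω ≈ 270 kips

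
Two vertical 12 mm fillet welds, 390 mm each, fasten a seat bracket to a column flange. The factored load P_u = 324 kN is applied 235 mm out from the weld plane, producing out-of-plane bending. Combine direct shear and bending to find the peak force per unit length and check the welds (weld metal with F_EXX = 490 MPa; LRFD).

f_max ≈ 1560 N/mm; adequate

L_w = 2 × 390 = 780 mm; section modulus (unit throat) S = 2 × L²/6 = 50700 mm².
Direct shear f_v = P/L_w = 324×10³/780 = 415.4 N/mm.
Moment M = P × e = 324×10³ × 235 = 76140000 N·mm; bending f_b = M/S = 1502 N/mm.
f_max = √(f_v² + f_b²) = √(415.4² + 1502²) = 1558 N/mm.
φr_n = 0.75 × 0.6 × 490 × (0.707 × 12) = 1871 N/mm → adequate.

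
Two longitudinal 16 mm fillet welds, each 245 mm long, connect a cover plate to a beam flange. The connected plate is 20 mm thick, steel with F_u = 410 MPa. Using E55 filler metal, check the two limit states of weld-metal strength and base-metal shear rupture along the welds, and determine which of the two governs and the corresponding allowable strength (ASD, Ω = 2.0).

R_n/Ω ≈ 915 kN (weld metal governs)

E55XX → F_EXX = 550 MPa.
t_e = 0.707 × 16 = 11.31 mm; L = 490 mm.
Weld metal: R_n/Ω = (1/2.0) × 0.6 × 550 × 11.31 × 490 × 10⁻³ = 914.6 kN.
Base metal (shear rupture): R_n/Ω = (1/2.0) × 0.6 × 410 × 20 × 490 × 10⁻³ = 1205 kN.
Governing: weld metal.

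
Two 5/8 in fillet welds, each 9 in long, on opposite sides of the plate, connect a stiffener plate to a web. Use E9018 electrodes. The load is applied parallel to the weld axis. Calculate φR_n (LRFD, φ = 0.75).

φR_n ≈ 322 kip

E90XX → F_EXX = 90 ksi.
Effective throat t_e = 0.707 × 0.625 = 0.4419 in.
Total length L = 18 in; A_we = 0.4419 × 18 = 7.954 in².
F_nw = 0.6 F_EXX = 0.6 × 90 = 54 ksi.
φR_n = 0.75 × 54 × 7.954 = 322.1 kip.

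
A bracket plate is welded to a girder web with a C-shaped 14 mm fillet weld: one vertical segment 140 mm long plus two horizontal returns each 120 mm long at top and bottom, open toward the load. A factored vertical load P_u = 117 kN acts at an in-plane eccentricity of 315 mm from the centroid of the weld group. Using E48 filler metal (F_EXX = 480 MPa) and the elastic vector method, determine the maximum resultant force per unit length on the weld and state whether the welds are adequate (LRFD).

Total weld length L_w = 380 mm. Treat welds as unit-width lines.
Centroid: x̄ = 2×120×60 / 380 = 37.89 mm from the vertical weld.
Polar moment about centroid: J = I_x + I_y = [140³/12 + 2×120×70²] + [140×37.89² + 2(120³/12 + 120×22.11²)] = 2011000 mm³.
Direct shear f_v = P/L_w = 117×10³ / 380 = 307.9 N/mm (vertical).
Torsion M = P·e = 117×10³ × 315 = 36855000 N·mm.
Critical point at (x, y) = (82.11, 70) from centroid. f_tx = M·y/J = 1283 N/mm; f_ty = M·x/J = 1505 N/mm.
Resultant f_max = √[f_tx² + (f_v + f_ty)²] = √[1283² + (307.9 + 1505)²] = 2221 N/mm.
Capacity per unit length: φr_n = 0.75 × 0.6 × 480 × (0.707 × 14) = 2138 N/mm.
2221 > 2138 → NOT adequate.

f_max ≈ 2220 N/mm; NOT adequate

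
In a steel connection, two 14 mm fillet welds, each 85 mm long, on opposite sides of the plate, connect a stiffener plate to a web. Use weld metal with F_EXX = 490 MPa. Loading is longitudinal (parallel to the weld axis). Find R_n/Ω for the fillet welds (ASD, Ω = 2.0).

Effective throat t_e = 0.707 × 14 = 9.898 mm.
Total length L = 170 mm; A_we = 9.898 × 170 = 1683 mm².
F_nw = 0.6 F_EXX = 0.6 × 490 = 294 MPa.
R_n = 294 × 1683 × 10⁻³ = 494.7 kN; R_n/Ω = 494.7/2.0 = 247.4 kN.

R_n/Ω ≈ 247 kN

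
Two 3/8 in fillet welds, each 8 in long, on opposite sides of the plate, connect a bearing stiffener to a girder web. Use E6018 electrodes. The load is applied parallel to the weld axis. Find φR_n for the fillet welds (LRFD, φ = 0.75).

φR_n ≈ 115 kips

E60XX → F_EXX = 60 ksi.
Effective throat t_e = 0.707 × 0.375 = 0.2651 in.
Total length L = 16 in; A_we = 0.2651 × 16 = 4.242 in².
F_nw = 0.6 F_EXX = 0.6 × 60 = 36 ksi.
φR_n = 0.75 × 36 × 4.242 = 114.5 kips.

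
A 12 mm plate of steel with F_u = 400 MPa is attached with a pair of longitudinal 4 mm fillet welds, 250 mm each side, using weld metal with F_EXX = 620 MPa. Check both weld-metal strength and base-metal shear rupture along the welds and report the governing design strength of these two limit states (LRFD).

t_e = 0.707 × 4 = 2.828 mm; L = 500 mm.
Weld metal: φR_n = 0.75 × 0.6 × 620 × 2.828 × 500 × 10⁻³ = 394.5 kN.
Base metal (shear rupture): φR_n = 0.75 × 0.6 × 400 × 12 × 500 × 10⁻³ = 1080 kN.
Governing: weld metal.

φR_n ≈ 395 kN (weld metal governs)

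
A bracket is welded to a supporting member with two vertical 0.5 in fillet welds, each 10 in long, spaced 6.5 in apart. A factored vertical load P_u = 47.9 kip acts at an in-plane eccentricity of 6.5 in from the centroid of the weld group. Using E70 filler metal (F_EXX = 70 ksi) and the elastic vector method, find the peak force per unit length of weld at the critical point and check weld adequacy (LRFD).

f_max ≈ 6.53 kip/in; adequate

Total weld length L_w = 20 in. Treat welds as unit-width lines.
Polar moment about centroid: J = 2[d³/12 + d(b/2)²] = 2[10³/12 + 10×3.25²] = 377.9 in³.
Direct shear f_v = P/L_w = 47.9 / 20 = 2.395 kip/in (vertical).
Torsion M = P·e = 47.9 × 6.5 = 311.35 kip·in.
Critical point at (x, y) = (3.25, 5) from centroid. f_tx = M·y/J = 4.119 kip/in; f_ty = M·x/J = 2.678 kip/in.
Resultant f_max = √[f_tx² + (f_v + f_ty)²] = √[4.119² + (2.395 + 2.678)²] = 6.534 kip/in.
Capacity per unit length: φr_n = 0.75 × 0.6 × 70 × (0.707 × 0.5) = 11.14 kip/in.
6.534 ≤ 11.14 → adequate.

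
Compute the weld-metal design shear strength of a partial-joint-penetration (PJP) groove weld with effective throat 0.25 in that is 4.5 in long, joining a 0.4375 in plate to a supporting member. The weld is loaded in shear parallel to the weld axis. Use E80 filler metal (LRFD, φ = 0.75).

φR_n ≈ 40.5 kips

E80XX → F_EXX = 80 ksi.
Effective throat (given) t_e = 0.25 in.
A_we = 0.25 × 4.5 = 1.125 in².
F_nw = 0.6 F_EXX = 48 ksi.
φR_n = 0.75 × 48 × 1.125 = 40.5 kips.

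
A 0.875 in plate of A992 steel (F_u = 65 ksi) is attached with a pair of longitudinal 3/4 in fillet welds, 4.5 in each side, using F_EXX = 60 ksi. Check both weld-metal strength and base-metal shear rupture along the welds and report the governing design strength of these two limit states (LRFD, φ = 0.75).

φR_n ≈ 129 kips (weld metal governs)

t_e = 0.707 × 0.75 = 0.5302 in; L = 9 in.
Weld metal: φR_n = 0.75 × 0.6 × 60 × 0.5302 × 9 = 128.9 kips.
Base metal (shear rupture): φR_n = 0.75 × 0.6 × 65 × 0.875 × 9 = 230.3 kips.
Governing: weld metal.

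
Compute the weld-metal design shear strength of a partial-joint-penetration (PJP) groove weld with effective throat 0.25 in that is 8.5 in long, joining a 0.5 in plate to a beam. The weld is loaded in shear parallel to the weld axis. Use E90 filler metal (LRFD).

φR_n ≈ 86.1 kip

E90XX → F_EXX = 90 ksi.
Effective throat (given) t_e = 0.25 in.
A_we = 0.25 × 8.5 = 2.125 in².
F_nw = 0.6 F_EXX = 54 ksi.
φR_n = 0.75 × 54 × 2.125 = 86.06 kip.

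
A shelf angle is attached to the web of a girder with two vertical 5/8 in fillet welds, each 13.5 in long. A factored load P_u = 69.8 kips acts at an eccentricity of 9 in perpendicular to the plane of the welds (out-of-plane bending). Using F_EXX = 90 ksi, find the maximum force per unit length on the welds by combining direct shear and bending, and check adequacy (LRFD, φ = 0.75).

L_w = 2 × 13.5 = 27 in; section modulus (unit throat) S = 2 × L²/6 = 60.75 in².
Direct shear f_v = P/L_w = 69.8/27 = 2.585 kip/in.
Moment M = P × e = 69.8 × 9 = 628.2 kip·in; bending f_b = M/S = 10.34 kip/in.
f_max = √(f_v² + f_b²) = √(2.585² + 10.34²) = 10.66 kip/in.
φr_n = 0.75 × 0.6 × 90 × (0.707 × 0.625) = 17.9 kip/in → adequate.

f_max ≈ 10.7 kip/in; adequate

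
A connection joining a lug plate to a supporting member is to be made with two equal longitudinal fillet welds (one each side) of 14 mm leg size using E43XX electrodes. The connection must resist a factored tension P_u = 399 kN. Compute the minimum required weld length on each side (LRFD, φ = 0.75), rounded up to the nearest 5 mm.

L = 105 mm on each side

E43XX → F_EXX = 430 MPa.
Throat t_e = 0.707 × 14 = 9.898 mm.
φr_n = 0.75 × 0.6 × 430 × 9.898 × 10⁻³ = 1.915 kN/mm.
L_req = P_u / φr_n = 399 / 1.915 = 208.3 mm total.
Per side: 208.3 / 2 = 104.2 mm.
Round up → use L = 105 mm on each side.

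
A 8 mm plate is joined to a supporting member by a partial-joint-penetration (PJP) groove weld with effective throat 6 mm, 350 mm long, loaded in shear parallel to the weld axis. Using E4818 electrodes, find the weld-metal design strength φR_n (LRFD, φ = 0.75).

φR_n ≈ 454 kN

E48XX → F_EXX = 480 MPa.
Effective throat (given) t_e = 6 mm.
A_we = 6 × 350 = 2100 mm².
F_nw = 0.6 F_EXX = 288 MPa.
φR_n = 0.75 × 288 × 2100 × 10⁻³ = 453.6 kN.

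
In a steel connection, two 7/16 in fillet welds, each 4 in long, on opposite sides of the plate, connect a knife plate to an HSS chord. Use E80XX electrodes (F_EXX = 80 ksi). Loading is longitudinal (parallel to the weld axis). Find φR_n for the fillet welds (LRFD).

Effective throat t_e = 0.707 × 0.4375 = 0.3093 in.
Total length L = 8 in; A_we = 0.3093 × 8 = 2.474 in².
F_nw = 0.6 F_EXX = 0.6 × 80 = 48 ksi.
φR_n = 0.75 × 48 × 2.474 = 89.08 kips.

φR_n ≈ 89.1 kips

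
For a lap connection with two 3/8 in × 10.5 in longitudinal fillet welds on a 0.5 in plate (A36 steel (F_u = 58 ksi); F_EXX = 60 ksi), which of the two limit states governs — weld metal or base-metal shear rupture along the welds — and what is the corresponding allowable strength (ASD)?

R_n/Ω ≈ 100 kip (weld metal governs)

t_e = 0.707 × 0.375 = 0.2651 in; L = 21 in.
Weld metal: R_n/Ω = (1/2.0) × 0.6 × 60 × 0.2651 × 21 = 100.2 kip.
Base metal (shear rupture): R_n/Ω = (1/2.0) × 0.6 × 58 × 0.5 × 21 = 182.7 kip.
Governing: weld metal.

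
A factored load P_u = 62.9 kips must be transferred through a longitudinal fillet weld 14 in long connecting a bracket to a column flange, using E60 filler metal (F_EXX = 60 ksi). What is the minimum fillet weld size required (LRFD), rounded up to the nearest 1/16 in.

w = 1/4 in

Total weld length L = 14 in.
Required throat t_e = P_u / (φ × 0.6 F_EXX × L) = 62.9 / (0.75 × 0.6 × 60 × 14) = 0.1664 in.
Required leg w = t_e / 0.707 = 0.2354 in → use 1/4 in.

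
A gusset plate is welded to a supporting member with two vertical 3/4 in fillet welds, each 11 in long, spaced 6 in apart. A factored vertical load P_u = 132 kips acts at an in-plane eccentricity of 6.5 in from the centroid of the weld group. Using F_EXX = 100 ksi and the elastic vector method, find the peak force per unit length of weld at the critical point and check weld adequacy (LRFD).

Total weld length L_w = 22 in. Treat welds as unit-width lines.
Polar moment about centroid: J = 2[d³/12 + d(b/2)²] = 2[11³/12 + 11×3²] = 419.8 in³.
Direct shear f_v = P/L_w = 132 / 22 = 6 kip/in (vertical).
Torsion M = P·e = 132 × 6.5 = 858 kip·in.
Critical point at (x, y) = (3, 5.5) from centroid. f_tx = M·y/J = 11.24 kip/in; f_ty = M·x/J = 6.131 kip/in.
Resultant f_max = √[f_tx² + (f_v + f_ty)²] = √[11.24² + (6 + 6.131)²] = 16.54 kip/in.
Capacity per unit length: φr_n = 0.75 × 0.6 × 100 × (0.707 × 0.75) = 23.86 kip/in.
16.54 ≤ 23.86 → adequate.

f_max ≈ 16.5 kip/in; adequate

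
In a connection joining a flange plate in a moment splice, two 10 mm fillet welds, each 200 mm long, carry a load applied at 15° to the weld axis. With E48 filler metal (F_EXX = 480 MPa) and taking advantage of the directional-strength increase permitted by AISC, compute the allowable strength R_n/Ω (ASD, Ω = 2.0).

t_e = 0.707 × 10 = 7.07 mm; A_we = 7.07 × 400 = 2828 mm².
Directional factor: 1.0 + 0.5 sin^1.5(15°) = 1.066.
F_nw = 0.6 × 480 × 1.066 = 307 MPa.
R_n/Ω = (307 × 2828) / 2.0 × 10⁻³ = 434 kN.

R_n/Ω ≈ 434 kN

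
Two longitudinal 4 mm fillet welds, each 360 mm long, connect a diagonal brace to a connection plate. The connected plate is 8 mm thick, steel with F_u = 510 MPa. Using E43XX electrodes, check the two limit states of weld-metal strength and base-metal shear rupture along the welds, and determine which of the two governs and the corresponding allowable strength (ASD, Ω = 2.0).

E43XX → F_EXX = 430 MPa.
t_e = 0.707 × 4 = 2.828 mm; L = 720 mm.
Weld metal: R_n/Ω = (1/2.0) × 0.6 × 430 × 2.828 × 720 × 10⁻³ = 262.7 kN.
Base metal (shear rupture): R_n/Ω = (1/2.0) × 0.6 × 510 × 8 × 720 × 10⁻³ = 881.3 kN.
Governing: weld metal.

R_n/Ω ≈ 263 kN (weld metal governs)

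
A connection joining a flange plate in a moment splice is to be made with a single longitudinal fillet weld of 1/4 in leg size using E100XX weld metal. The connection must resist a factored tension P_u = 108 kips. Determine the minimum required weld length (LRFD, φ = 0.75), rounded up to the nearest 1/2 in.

E100XX → F_EXX = 100 ksi.
Throat t_e = 0.707 × 0.25 = 0.1767 in.
φr_n = 0.75 × 0.6 × 100 × 0.1767 = 7.954 kips/in.
L_req = P_u / φr_n = 108 / 7.954 = 13.58 in total.
Round up → use L = 14 in.

L = 14 in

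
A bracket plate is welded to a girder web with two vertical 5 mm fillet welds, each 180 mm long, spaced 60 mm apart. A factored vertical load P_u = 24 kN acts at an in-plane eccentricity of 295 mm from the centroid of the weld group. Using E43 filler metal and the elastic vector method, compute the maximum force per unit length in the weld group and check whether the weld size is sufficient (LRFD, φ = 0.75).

f_max ≈ 543 N/mm; adequate

E43XX → F_EXX = 430 MPa.
Total weld length L_w = 360 mm. Treat welds as unit-width lines.
Polar moment about centroid: J = 2[d³/12 + d(b/2)²] = 2[180³/12 + 180×30²] = 1296000 mm³.
Direct shear f_v = P/L_w = 24×10³ / 360 = 66.67 N/mm (vertical).
Torsion M = P·e = 24×10³ × 295 = 7080000 N·mm.
Critical point at (x, y) = (30, 90) from centroid. f_tx = M·y/J = 491.7 N/mm; f_ty = M·x/J = 163.9 N/mm.
Resultant f_max = √[f_tx² + (f_v + f_ty)²] = √[491.7² + (66.67 + 163.9)²] = 543 N/mm.
Capacity per unit length: φr_n = 0.75 × 0.6 × 430 × (0.707 × 5) = 684 N/mm.
543 ≤ 684 → adequate.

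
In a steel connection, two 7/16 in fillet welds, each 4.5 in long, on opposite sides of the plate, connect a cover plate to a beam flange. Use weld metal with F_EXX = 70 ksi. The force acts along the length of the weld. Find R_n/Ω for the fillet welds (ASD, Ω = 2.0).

R_n/Ω ≈ 58.5 kips

Effective throat t_e = 0.707 × 0.4375 = 0.3093 in.
Total length L = 9 in; A_we = 0.3093 × 9 = 2.784 in².
F_nw = 0.6 F_EXX = 0.6 × 70 = 42 ksi.
R_n = 42 × 2.784 = 116.9 kips; R_n/Ω = 116.9/2.0 = 58.46 kips.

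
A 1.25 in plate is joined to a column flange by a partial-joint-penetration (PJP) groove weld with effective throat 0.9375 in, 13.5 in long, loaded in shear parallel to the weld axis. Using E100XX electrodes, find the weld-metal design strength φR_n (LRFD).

E100XX → F_EXX = 100 ksi.
Effective throat (given) t_e = 0.9375 in.
A_we = 0.9375 × 13.5 = 12.66 in².
F_nw = 0.6 F_EXX = 60 ksi.
φR_n = 0.75 × 60 × 12.66 = 569.5 kip.

φR_n ≈ 570 kip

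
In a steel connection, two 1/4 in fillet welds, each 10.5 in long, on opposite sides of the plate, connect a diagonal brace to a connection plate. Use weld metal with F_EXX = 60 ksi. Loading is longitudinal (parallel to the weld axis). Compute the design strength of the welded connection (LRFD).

Effective throat t_e = 0.707 × 0.25 = 0.1767 in.
Total length L = 21 in; A_we = 0.1767 × 21 = 3.712 in².
F_nw = 0.6 F_EXX = 0.6 × 60 = 36 ksi.
φR_n = 0.75 × 36 × 3.712 = 100.2 kip.

φR_n ≈ 100 kip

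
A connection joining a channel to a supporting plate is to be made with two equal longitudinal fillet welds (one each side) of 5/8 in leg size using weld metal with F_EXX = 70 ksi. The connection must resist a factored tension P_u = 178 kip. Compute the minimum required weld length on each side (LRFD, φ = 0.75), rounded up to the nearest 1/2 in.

L = 6.5 in on each side

Throat t_e = 0.707 × 0.625 = 0.4419 in.
φr_n = 0.75 × 0.6 × 70 × 0.4419 = 13.92 kip/in.
L_req = P_u / φr_n = 178 / 13.92 = 12.79 in total.
Per side: 12.79 / 2 = 6.394 in.
Round up → use L = 6.5 in on each side.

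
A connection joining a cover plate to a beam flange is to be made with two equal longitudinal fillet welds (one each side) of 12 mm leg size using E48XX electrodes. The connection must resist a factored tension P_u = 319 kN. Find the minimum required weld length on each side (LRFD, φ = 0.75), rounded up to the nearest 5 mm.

E48XX → F_EXX = 480 MPa.
Throat t_e = 0.707 × 12 = 8.484 mm.
φr_n = 0.75 × 0.6 × 480 × 8.484 × 10⁻³ = 1.833 kN/mm.
L_req = P_u / φr_n = 319 / 1.833 = 174.1 mm total.
Per side: 174.1 / 2 = 87.04 mm.
Round up → use L = 90 mm on each side.

L = 90 mm on each side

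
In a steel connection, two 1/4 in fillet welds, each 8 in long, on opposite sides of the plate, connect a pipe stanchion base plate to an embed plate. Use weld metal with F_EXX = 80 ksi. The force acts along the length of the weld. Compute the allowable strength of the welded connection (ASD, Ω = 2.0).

R_n/Ω ≈ 67.9 kip

Effective throat t_e = 0.707 × 0.25 = 0.1767 in.
Total length L = 16 in; A_we = 0.1767 × 16 = 2.828 in².
F_nw = 0.6 F_EXX = 0.6 × 80 = 48 ksi.
R_n = 48 × 2.828 = 135.7 kip; R_n/Ω = 135.7/2.0 = 67.87 kip.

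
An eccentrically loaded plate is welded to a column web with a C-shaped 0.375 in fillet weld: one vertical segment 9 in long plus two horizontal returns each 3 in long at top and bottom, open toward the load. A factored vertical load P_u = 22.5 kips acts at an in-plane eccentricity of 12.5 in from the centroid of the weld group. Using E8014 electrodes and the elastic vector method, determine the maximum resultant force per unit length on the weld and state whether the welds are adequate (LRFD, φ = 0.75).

E80XX → F_EXX = 80 ksi.
Total weld length L_w = 15 in. Treat welds as unit-width lines.
Centroid: x̄ = 2×3×1.5 / 15 = 0.6 in from the vertical weld.
Polar moment about centroid: J = I_x + I_y = [9³/12 + 2×3×4.5²] + [9×0.6² + 2(3³/12 + 3×0.9²)] = 194.8 in³.
Direct shear f_v = P/L_w = 22.5 / 15 = 1.5 kip/in (vertical).
Torsion M = P·e = 22.5 × 12.5 = 281.25 kip·in.
Critical point at (x, y) = (2.4, 4.5) from centroid. f_tx = M·y/J = 6.495 kip/in; f_ty = M·x/J = 3.464 kip/in.
Resultant f_max = √[f_tx² + (f_v + f_ty)²] = √[6.495² + (1.5 + 3.464)²] = 8.175 kip/in.
Capacity per unit length: φr_n = 0.75 × 0.6 × 80 × (0.707 × 0.375) = 9.544 kip/in.
8.175 ≤ 9.544 → adequate.

f_max ≈ 8.18 kip/in; adequate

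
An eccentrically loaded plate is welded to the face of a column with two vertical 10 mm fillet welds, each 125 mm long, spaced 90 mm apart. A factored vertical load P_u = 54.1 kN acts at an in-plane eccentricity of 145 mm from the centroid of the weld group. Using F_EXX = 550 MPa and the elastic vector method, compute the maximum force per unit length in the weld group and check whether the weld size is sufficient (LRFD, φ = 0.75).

Total weld length L_w = 250 mm. Treat welds as unit-width lines.
Polar moment about centroid: J = 2[d³/12 + d(b/2)²] = 2[125³/12 + 125×45²] = 831800 mm³.
Direct shear f_v = P/L_w = 54.1×10³ / 250 = 216.4 N/mm (vertical).
Torsion M = P·e = 54.1×10³ × 145 = 7844500 N·mm.
Critical point at (x, y) = (45, 62.5) from centroid. f_tx = M·y/J = 589.4 N/mm; f_ty = M·x/J = 424.4 N/mm.
Resultant f_max = √[f_tx² + (f_v + f_ty)²] = √[589.4² + (216.4 + 424.4)²] = 870.7 N/mm.
Capacity per unit length: φr_n = 0.75 × 0.6 × 550 × (0.707 × 10) = 1750 N/mm.
870.7 ≤ 1750 → adequate.

f_max ≈ 871 N/mm; adequate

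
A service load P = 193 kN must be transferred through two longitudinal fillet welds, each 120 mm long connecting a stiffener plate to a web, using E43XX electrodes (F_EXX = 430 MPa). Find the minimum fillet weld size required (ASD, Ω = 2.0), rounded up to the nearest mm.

w = 9 mm

Total weld length L = 240 mm.
Required throat t_e = P × Ω / (0.6 F_EXX × L) = 193 × 2.0 / (0.6 × 430 × 240 × 10⁻³) = 6.234 mm.
Required leg w = t_e / 0.707 = 8.817 mm → use 9 mm.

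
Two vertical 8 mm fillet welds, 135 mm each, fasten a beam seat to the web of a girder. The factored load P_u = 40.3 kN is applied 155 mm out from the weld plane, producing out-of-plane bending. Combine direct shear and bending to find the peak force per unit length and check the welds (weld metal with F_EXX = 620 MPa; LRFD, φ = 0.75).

f_max ≈ 1040 N/mm; adequate

L_w = 2 × 135 = 270 mm; section modulus (unit throat) S = 2 × L²/6 = 6075 mm².
Direct shear f_v = P/L_w = 40.3×10³/270 = 149.3 N/mm.
Moment M = P × e = 40.3×10³ × 155 = 6246500 N·mm; bending f_b = M/S = 1028 N/mm.
f_max = √(f_v² + f_b²) = √(149.3² + 1028²) = 1039 N/mm.
φr_n = 0.75 × 0.6 × 620 × (0.707 × 8) = 1578 N/mm → adequate.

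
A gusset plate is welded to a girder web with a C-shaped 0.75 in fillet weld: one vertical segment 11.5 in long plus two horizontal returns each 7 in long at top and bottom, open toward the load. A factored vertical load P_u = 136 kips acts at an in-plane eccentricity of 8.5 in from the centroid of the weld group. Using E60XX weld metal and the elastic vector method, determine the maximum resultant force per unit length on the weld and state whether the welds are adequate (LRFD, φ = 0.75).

f_max ≈ 16.3 kip/in; NOT adequate

E60XX → F_EXX = 60 ksi.
Total weld length L_w = 25.5 in. Treat welds as unit-width lines.
Centroid: x̄ = 2×7×3.5 / 25.5 = 1.922 in from the vertical weld.
Polar moment about centroid: J = I_x + I_y = [11.5³/12 + 2×7×5.75²] + [11.5×1.922² + 2(7³/12 + 7×1.578²)] = 724.1 in³.
Direct shear f_v = P/L_w = 136 / 25.5 = 5.333 kip/in (vertical).
Torsion M = P·e = 136 × 8.5 = 1156 kip·in.
Critical point at (x, y) = (5.078, 5.75) from centroid. f_tx = M·y/J = 9.179 kip/in; f_ty = M·x/J = 8.107 kip/in.
Resultant f_max = √[f_tx² + (f_v + f_ty)²] = √[9.179² + (5.333 + 8.107)²] = 16.28 kip/in.
Capacity per unit length: φr_n = 0.75 × 0.6 × 60 × (0.707 × 0.75) = 14.32 kip/in.
16.28 > 14.32 → NOT adequate.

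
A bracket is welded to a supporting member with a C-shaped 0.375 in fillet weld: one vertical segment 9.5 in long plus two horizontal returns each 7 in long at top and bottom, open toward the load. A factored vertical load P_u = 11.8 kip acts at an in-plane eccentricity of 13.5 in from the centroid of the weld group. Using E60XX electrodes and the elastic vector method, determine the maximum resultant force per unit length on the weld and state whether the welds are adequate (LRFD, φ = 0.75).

E60XX → F_EXX = 60 ksi.
Total weld length L_w = 23.5 in. Treat welds as unit-width lines.
Centroid: x̄ = 2×7×3.5 / 23.5 = 2.085 in from the vertical weld.
Polar moment about centroid: J = I_x + I_y = [9.5³/12 + 2×7×4.75²] + [9.5×2.085² + 2(7³/12 + 7×1.415²)] = 513.8 in³.
Direct shear f_v = P/L_w = 11.8 / 23.5 = 0.5021 kip/in (vertical).
Torsion M = P·e = 11.8 × 13.5 = 159.3 kip·in.
Critical point at (x, y) = (4.915, 4.75) from centroid. f_tx = M·y/J = 1.473 kip/in; f_ty = M·x/J = 1.524 kip/in.
Resultant f_max = √[f_tx² + (f_v + f_ty)²] = √[1.473² + (0.5021 + 1.524)²] = 2.505 kip/in.
Capacity per unit length: φr_n = 0.75 × 0.6 × 60 × (0.707 × 0.375) = 7.158 kip/in.
2.505 ≤ 7.158 → adequate.

f_max ≈ 2.5 kip/in; adequate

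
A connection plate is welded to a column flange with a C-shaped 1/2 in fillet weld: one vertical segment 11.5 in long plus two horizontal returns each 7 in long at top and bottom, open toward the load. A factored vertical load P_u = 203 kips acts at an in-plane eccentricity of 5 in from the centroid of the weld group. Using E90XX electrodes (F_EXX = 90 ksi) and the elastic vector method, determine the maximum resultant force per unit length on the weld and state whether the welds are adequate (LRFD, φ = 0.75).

Total weld length L_w = 25.5 in. Treat welds as unit-width lines.
Centroid: x̄ = 2×7×3.5 / 25.5 = 1.922 in from the vertical weld.
Polar moment about centroid: J = I_x + I_y = [11.5³/12 + 2×7×5.75²] + [11.5×1.922² + 2(7³/12 + 7×1.578²)] = 724.1 in³.
Direct shear f_v = P/L_w = 203 / 25.5 = 7.961 kip/in (vertical).
Torsion M = P·e = 203 × 5 = 1015 kip·in.
Critical point at (x, y) = (5.078, 5.75) from centroid. f_tx = M·y/J = 8.06 kip/in; f_ty = M·x/J = 7.118 kip/in.
Resultant f_max = √[f_tx² + (f_v + f_ty)²] = √[8.06² + (7.961 + 7.118)²] = 17.1 kip/in.
Capacity per unit length: φr_n = 0.75 × 0.6 × 90 × (0.707 × 0.5) = 14.32 kip/in.
17.1 > 14.32 → NOT adequate.

f_max ≈ 17.1 kip/in; NOT adequate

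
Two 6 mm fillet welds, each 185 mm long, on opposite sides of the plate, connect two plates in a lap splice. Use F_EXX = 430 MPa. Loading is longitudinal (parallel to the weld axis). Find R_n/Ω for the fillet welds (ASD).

Effective throat t_e = 0.707 × 6 = 4.242 mm.
Total length L = 370 mm; A_we = 4.242 × 370 = 1570 mm².
F_nw = 0.6 F_EXX = 0.6 × 430 = 258 MPa.
R_n = 258 × 1570 × 10⁻³ = 404.9 kN; R_n/Ω = 404.9/2.0 = 202.5 kN.

R_n/Ω ≈ 202 kN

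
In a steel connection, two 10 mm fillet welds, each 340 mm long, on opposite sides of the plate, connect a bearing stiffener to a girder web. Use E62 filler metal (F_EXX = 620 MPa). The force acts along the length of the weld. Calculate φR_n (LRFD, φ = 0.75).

Effective throat t_e = 0.707 × 10 = 7.07 mm.
Total length L = 680 mm; A_we = 7.07 × 680 = 4808 mm².
F_nw = 0.6 F_EXX = 0.6 × 620 = 372 MPa.
φR_n = 0.75 × 372 × 4808 × 10⁻³ = 1341 kN.

φR_n ≈ 1340 kN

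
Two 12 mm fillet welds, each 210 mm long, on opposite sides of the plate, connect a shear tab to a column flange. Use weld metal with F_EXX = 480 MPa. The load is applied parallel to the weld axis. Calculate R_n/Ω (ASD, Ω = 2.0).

R_n/Ω ≈ 513 kN

Effective throat t_e = 0.707 × 12 = 8.484 mm.
Total length L = 420 mm; A_we = 8.484 × 420 = 3563 mm².
F_nw = 0.6 F_EXX = 0.6 × 480 = 288 MPa.
R_n = 288 × 3563 × 10⁻³ = 1026 kN; R_n/Ω = 1026/2.0 = 513.1 kN.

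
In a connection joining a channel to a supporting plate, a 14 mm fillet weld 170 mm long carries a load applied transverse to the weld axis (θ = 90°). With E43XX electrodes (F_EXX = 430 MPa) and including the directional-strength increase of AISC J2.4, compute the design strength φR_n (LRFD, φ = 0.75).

t_e = 0.707 × 14 = 9.898 mm; A_we = 9.898 × 170 = 1683 mm².
Directional factor: 1.0 + 0.5 sin^1.5(90°) = 1.5.
F_nw = 0.6 × 430 × 1.5 = 387 MPa.
φR_n = 0.75 × 387 × 1683 × 10⁻³ = 488.4 kN.

φR_n ≈ 488 kN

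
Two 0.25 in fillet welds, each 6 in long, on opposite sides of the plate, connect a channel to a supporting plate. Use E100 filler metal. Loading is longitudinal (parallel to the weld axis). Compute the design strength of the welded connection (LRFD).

E100XX → F_EXX = 100 ksi.
Effective throat t_e = 0.707 × 0.25 = 0.1767 in.
Total length L = 12 in; A_we = 0.1767 × 12 = 2.121 in².
F_nw = 0.6 F_EXX = 0.6 × 100 = 60 ksi.
φR_n = 0.75 × 60 × 2.121 = 95.45 kip.

φR_n ≈ 95.4 kip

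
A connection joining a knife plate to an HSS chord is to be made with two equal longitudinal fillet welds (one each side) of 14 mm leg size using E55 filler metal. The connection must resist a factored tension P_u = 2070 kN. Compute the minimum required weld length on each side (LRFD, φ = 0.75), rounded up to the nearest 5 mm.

E55XX → F_EXX = 550 MPa.
Throat t_e = 0.707 × 14 = 9.898 mm.
φr_n = 0.75 × 0.6 × 550 × 9.898 × 10⁻³ = 2.45 kN/mm.
L_req = P_u / φr_n = 2070 / 2.45 = 845 mm total.
Per side: 845 / 2 = 422.5 mm.
Round up → use L = 425 mm on each side.

L = 425 mm on each side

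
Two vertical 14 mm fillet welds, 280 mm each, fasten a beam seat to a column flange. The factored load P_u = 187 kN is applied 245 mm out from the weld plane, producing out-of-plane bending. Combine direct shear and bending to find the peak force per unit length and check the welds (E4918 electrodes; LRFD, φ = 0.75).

E49XX → F_EXX = 490 MPa.
L_w = 2 × 280 = 560 mm; section modulus (unit throat) S = 2 × L²/6 = 26130 mm².
Direct shear f_v = P/L_w = 187×10³/560 = 333.9 N/mm.
Moment M = P × e = 187×10³ × 245 = 45815000 N·mm; bending f_b = M/S = 1753 N/mm.
f_max = √(f_v² + f_b²) = √(333.9² + 1753²) = 1785 N/mm.
φr_n = 0.75 × 0.6 × 490 × (0.707 × 14) = 2183 N/mm → adequate.

f_max ≈ 1780 N/mm; adequate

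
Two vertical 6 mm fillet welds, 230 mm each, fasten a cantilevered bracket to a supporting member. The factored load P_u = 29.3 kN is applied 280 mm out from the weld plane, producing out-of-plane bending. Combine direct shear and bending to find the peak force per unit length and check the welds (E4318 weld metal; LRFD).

f_max ≈ 470 N/mm; adequate

E43XX → F_EXX = 430 MPa.
L_w = 2 × 230 = 460 mm; section modulus (unit throat) S = 2 × L²/6 = 17630 mm².
Direct shear f_v = P/L_w = 29.3×10³/460 = 63.7 N/mm.
Moment M = P × e = 29.3×10³ × 280 = 8204000 N·mm; bending f_b = M/S = 465.3 N/mm.
f_max = √(f_v² + f_b²) = √(63.7² + 465.3²) = 469.6 N/mm.
φr_n = 0.75 × 0.6 × 430 × (0.707 × 6) = 820.8 N/mm → adequate.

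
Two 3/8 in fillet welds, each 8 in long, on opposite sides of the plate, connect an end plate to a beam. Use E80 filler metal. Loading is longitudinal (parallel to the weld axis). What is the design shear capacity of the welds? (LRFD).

φR_n ≈ 153 kip

E80XX → F_EXX = 80 ksi.
Effective throat t_e = 0.707 × 0.375 = 0.2651 in.
Total length L = 16 in; A_we = 0.2651 × 16 = 4.242 in².
F_nw = 0.6 F_EXX = 0.6 × 80 = 48 ksi.
φR_n = 0.75 × 48 × 4.242 = 152.7 kip.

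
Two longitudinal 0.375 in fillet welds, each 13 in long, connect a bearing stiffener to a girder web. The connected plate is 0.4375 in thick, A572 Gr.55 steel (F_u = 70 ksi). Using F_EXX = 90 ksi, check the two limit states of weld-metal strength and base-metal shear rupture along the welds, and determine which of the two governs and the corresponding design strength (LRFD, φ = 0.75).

φR_n ≈ 279 kip (weld metal governs)

t_e = 0.707 × 0.375 = 0.2651 in; L = 26 in.
Weld metal: φR_n = 0.75 × 0.6 × 90 × 0.2651 × 26 = 279.2 kip.
Base metal (shear rupture): φR_n = 0.75 × 0.6 × 70 × 0.4375 × 26 = 358.3 kip.
Governing: weld metal.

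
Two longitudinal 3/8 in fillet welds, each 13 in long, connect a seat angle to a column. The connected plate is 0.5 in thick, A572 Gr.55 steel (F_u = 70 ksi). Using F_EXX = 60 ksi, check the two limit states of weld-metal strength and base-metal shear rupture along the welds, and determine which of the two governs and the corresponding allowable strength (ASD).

t_e = 0.707 × 0.375 = 0.2651 in; L = 26 in.
Weld metal: R_n/Ω = (1/2.0) × 0.6 × 60 × 0.2651 × 26 = 124.1 kips.
Base metal (shear rupture): R_n/Ω = (1/2.0) × 0.6 × 70 × 0.5 × 26 = 273 kips.
Governing: weld metal.

R_n/Ω ≈ 124 kips (weld metal governs)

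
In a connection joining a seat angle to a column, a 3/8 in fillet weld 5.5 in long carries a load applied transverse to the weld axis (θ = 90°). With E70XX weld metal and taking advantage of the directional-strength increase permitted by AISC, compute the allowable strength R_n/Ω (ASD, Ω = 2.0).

R_n/Ω ≈ 45.9 kip

E70XX → F_EXX = 70 ksi.
t_e = 0.707 × 0.375 = 0.2651 in; A_we = 0.2651 × 5.5 = 1.458 in².
Directional factor: 1.0 + 0.5 sin^1.5(90°) = 1.5.
F_nw = 0.6 × 70 × 1.5 = 63 ksi.
R_n/Ω = (63 × 1.458) / 2.0 = 45.93 kip.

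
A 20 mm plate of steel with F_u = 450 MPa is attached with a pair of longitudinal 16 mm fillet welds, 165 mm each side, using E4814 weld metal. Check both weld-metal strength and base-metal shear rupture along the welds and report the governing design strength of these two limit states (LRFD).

E48XX → F_EXX = 480 MPa.
t_e = 0.707 × 16 = 11.31 mm; L = 330 mm.
Weld metal: φR_n = 0.75 × 0.6 × 480 × 11.31 × 330 × 10⁻³ = 806.3 kN.
Base metal (shear rupture): φR_n = 0.75 × 0.6 × 450 × 20 × 330 × 10⁻³ = 1336 kN.
Governing: weld metal.

φR_n ≈ 806 kN (weld metal governs)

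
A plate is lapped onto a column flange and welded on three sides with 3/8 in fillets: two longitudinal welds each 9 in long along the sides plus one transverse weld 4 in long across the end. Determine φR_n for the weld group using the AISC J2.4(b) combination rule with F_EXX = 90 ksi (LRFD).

φR_n ≈ 236 kips

t_e = 0.707 × 0.375 = 0.2651 in.
R_nwl = 0.6 × 90 × 0.2651 × 18 = 257.7 kips (longitudinal, 2 welds).
R_nwt = 0.6 × 90 × 0.2651 × 4 = 57.27 kips (transverse, base value).
(i) R_nwl + R_nwt = 315 kips; (ii) 0.85 R_nwl + 1.5 R_nwt = 304.9 kips.
R_n = max = 315 kips [governs: (i)]; φR_n = 236.2 kips.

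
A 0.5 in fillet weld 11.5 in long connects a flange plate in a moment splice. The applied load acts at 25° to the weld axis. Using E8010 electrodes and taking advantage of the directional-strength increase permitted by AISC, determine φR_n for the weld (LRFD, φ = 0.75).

E80XX → F_EXX = 80 ksi.
t_e = 0.707 × 0.5 = 0.3535 in; A_we = 0.3535 × 11.5 = 4.065 in².
Directional factor: 1.0 + 0.5 sin^1.5(25°) = 1.137.
F_nw = 0.6 × 80 × 1.137 = 54.59 ksi.
φR_n = 0.75 × 54.59 × 4.065 = 166.5 kip.

φR_n ≈ 166 kip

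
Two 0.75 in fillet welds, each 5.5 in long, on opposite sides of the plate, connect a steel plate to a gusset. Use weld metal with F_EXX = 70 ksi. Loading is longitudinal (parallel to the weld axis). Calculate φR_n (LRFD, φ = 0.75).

Effective throat t_e = 0.707 × 0.75 = 0.5302 in.
Total length L = 11 in; A_we = 0.5302 × 11 = 5.833 in².
F_nw = 0.6 F_EXX = 0.6 × 70 = 42 ksi.
φR_n = 0.75 × 42 × 5.833 = 183.7 kip.

φR_n ≈ 184 kip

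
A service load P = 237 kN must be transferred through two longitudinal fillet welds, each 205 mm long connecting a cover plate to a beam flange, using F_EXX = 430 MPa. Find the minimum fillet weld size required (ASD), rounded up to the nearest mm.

w = 7 mm

Total weld length L = 410 mm.
Required throat t_e = P × Ω / (0.6 F_EXX × L) = 237 × 2.0 / (0.6 × 430 × 410 × 10⁻³) = 4.481 mm.
Required leg w = t_e / 0.707 = 6.338 mm → use 7 mm.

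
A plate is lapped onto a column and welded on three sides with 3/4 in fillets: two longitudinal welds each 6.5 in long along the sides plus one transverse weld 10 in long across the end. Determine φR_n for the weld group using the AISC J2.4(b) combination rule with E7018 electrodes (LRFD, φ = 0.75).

φR_n ≈ 435 kips

E70XX → F_EXX = 70 ksi.
t_e = 0.707 × 0.75 = 0.5302 in.
R_nwl = 0.6 × 70 × 0.5302 × 13 = 289.5 kips (longitudinal, 2 welds).
R_nwt = 0.6 × 70 × 0.5302 × 10 = 222.7 kips (transverse, base value).
(i) R_nwl + R_nwt = 512.2 kips; (ii) 0.85 R_nwl + 1.5 R_nwt = 580.1 kips.
R_n = max = 580.1 kips [governs: (ii)]; φR_n = 435.1 kips.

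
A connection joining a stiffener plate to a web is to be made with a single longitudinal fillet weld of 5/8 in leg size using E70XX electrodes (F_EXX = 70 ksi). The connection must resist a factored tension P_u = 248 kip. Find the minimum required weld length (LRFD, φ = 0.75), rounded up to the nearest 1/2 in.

Throat t_e = 0.707 × 0.625 = 0.4419 in.
φr_n = 0.75 × 0.6 × 70 × 0.4419 = 13.92 kip/in.
L_req = P_u / φr_n = 248 / 13.92 = 17.82 in total.
Round up → use L = 18 in.

L = 18 in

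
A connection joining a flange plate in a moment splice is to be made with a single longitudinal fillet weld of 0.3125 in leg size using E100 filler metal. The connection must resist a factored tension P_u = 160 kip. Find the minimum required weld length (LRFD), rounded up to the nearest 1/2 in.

L = 16.5 in

E100XX → F_EXX = 100 ksi.
Throat t_e = 0.707 × 0.3125 = 0.2209 in.
φr_n = 0.75 × 0.6 × 100 × 0.2209 = 9.942 kip/in.
L_req = P_u / φr_n = 160 / 9.942 = 16.09 in total.
Round up → use L = 16.5 in.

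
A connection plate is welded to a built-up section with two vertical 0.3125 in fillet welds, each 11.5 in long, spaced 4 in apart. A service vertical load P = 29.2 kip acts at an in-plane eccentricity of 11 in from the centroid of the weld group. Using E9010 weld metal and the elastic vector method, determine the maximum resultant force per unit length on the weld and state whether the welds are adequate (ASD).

E90XX → F_EXX = 90 ksi.
Total weld length L_w = 23 in. Treat welds as unit-width lines.
Polar moment about centroid: J = 2[d³/12 + d(b/2)²] = 2[11.5³/12 + 11.5×2²] = 345.5 in³.
Direct shear f_v = P/L_w = 29.2 / 23 = 1.27 kip/in (vertical).
Torsion M = P·e = 29.2 × 11 = 321.2 kip·in.
Critical point at (x, y) = (2, 5.75) from centroid. f_tx = M·y/J = 5.346 kip/in; f_ty = M·x/J = 1.859 kip/in.
Resultant f_max = √[f_tx² + (f_v + f_ty)²] = √[5.346² + (1.27 + 1.859)²] = 6.194 kip/in.
Capacity per unit length: r_n/Ω = (1/2.0) × 0.6 × 90 × (0.707 × 0.3125) = 5.965 kip/in.
6.194 > 5.965 → NOT adequate.

f_max ≈ 6.19 kip/in; NOT adequate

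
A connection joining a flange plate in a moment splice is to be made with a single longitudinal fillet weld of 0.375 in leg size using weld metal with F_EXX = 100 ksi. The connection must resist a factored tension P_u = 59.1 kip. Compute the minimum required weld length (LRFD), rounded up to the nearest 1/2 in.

L = 5 in

Throat t_e = 0.707 × 0.375 = 0.2651 in.
φr_n = 0.75 × 0.6 × 100 × 0.2651 = 11.93 kip/in.
L_req = P_u / φr_n = 59.1 / 11.93 = 4.954 in total.
Round up → use L = 5 in.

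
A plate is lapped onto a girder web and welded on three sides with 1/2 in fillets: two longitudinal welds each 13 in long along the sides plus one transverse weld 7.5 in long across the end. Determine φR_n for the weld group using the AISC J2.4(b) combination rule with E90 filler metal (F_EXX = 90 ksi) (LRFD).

t_e = 0.707 × 0.5 = 0.3535 in.
R_nwl = 0.6 × 90 × 0.3535 × 26 = 496.3 kip (longitudinal, 2 welds).
R_nwt = 0.6 × 90 × 0.3535 × 7.5 = 143.2 kip (transverse, base value).
(i) R_nwl + R_nwt = 639.5 kip; (ii) 0.85 R_nwl + 1.5 R_nwt = 636.6 kip.
R_n = max = 639.5 kip [governs: (i)]; φR_n = 479.6 kip.

φR_n ≈ 480 kip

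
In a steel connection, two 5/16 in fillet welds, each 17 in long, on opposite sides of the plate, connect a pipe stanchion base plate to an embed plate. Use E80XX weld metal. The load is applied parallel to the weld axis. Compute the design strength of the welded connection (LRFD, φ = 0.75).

E80XX → F_EXX = 80 ksi.
Effective throat t_e = 0.707 × 0.3125 = 0.2209 in.
Total length L = 34 in; A_we = 0.2209 × 34 = 7.512 in².
F_nw = 0.6 F_EXX = 0.6 × 80 = 48 ksi.
φR_n = 0.75 × 48 × 7.512 = 270.4 kips.

φR_n ≈ 270 kips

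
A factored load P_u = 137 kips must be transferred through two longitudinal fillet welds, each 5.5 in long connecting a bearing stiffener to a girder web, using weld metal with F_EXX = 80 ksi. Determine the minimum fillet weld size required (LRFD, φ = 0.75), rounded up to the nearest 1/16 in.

Total weld length L = 11 in.
Required throat t_e = P_u / (φ × 0.6 F_EXX × L) = 137 / (0.75 × 0.6 × 80 × 11) = 0.346 in.
Required leg w = t_e / 0.707 = 0.4893 in → use 1/2 in.

w = 1/2 in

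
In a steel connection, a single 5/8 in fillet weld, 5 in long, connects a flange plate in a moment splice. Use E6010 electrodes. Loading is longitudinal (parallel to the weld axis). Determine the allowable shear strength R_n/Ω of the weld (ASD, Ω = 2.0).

E60XX → F_EXX = 60 ksi.
Effective throat t_e = 0.707 × 0.625 = 0.4419 in.
Total length L = 5 in; A_we = 0.4419 × 5 = 2.209 in².
F_nw = 0.6 F_EXX = 0.6 × 60 = 36 ksi.
R_n = 36 × 2.209 = 79.54 kip; R_n/Ω = 79.54/2.0 = 39.77 kip.

R_n/Ω ≈ 39.8 kip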